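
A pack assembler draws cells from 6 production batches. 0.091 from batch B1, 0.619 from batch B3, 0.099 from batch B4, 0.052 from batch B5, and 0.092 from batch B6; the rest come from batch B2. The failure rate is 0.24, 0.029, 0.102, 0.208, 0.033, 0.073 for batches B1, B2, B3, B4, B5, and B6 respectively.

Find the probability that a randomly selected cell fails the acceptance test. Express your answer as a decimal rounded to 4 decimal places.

0.1154

P(B2) = 1 − (0.091 + 0.619 + 0.099 + 0.052 + 0.092) = 0.047.
Using total probability over the partition,
P(F) = P(F|B1)·P(B1) + P(F|B2)·P(B2) + P(F|B3)·P(B3) + P(F|B4)·P(B4) + P(F|B5)·P(B5) + P(F|B6)·P(B6)
      = 0.24·0.091 + 0.029·0.047 + 0.102·0.619 + 0.208·0.099 + 0.033·0.052 + 0.073·0.092
      = 0.02184 + 0.001363 + 0.063138 + 0.020592 + 0.001716 + 0.006716 = 0.115365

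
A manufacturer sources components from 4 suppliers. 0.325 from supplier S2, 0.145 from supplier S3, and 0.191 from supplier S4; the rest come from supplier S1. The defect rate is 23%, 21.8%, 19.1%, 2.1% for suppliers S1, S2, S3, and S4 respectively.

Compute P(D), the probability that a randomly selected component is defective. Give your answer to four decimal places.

P(D) ≈ 0.1805

P(S1) = 1 − (0.325 + 0.145 + 0.191) = 0.339.
Summing over the partition,
P(D) = P(D|S1)·P(S1) + P(D|S2)·P(S2) + P(D|S3)·P(S3) + P(D|S4)·P(S4)
      = 0.23·0.339 + 0.218·0.325 + 0.191·0.145 + 0.021·0.191
      = 0.07797 + 0.07085 + 0.027695 + 0.004011 = 0.180526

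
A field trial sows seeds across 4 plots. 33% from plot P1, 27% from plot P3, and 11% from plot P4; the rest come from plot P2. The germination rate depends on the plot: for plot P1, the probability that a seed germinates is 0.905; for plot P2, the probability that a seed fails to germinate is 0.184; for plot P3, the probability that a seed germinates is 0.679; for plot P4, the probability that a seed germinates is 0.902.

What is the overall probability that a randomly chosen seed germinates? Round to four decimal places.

P(P2) = 1 − (0.33 + 0.27 + 0.11) = 0.29.
P(G|P2) = 1 − 0.184 = 0.816.
P(G) = P(G|P1)·P(P1) + P(G|P2)·P(P2) + P(G|P3)·P(P3) + P(G|P4)·P(P4)
      = 0.905·0.33 + 0.816·0.29 + 0.679·0.27 + 0.902·0.11
      = 0.29865 + 0.23664 + 0.18333 + 0.09922 = 0.81784

P(G) ≈ 0.8178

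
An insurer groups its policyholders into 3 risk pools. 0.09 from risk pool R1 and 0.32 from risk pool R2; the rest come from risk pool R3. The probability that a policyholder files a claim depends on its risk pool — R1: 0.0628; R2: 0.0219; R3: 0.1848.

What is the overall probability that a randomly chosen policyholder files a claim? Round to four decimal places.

0.1217

P(R3) = 1 − (0.09 + 0.32) = 0.59.
Using total probability over the partition,
P(C) = P(C|R1)·P(R1) + P(C|R2)·P(R2) + P(C|R3)·P(R3)
      = 0.0628·0.09 + 0.0219·0.32 + 0.1848·0.59
      = 0.005652 + 0.007008 + 0.109032 = 0.121692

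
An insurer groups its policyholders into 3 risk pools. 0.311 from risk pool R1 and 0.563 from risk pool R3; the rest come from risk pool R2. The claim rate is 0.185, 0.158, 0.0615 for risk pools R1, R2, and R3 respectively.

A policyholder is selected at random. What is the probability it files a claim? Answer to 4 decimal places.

0.1121

P(R2) = 1 − (0.311 + 0.563) = 0.126.
P(C) = P(C|R1)·P(R1) + P(C|R2)·P(R2) + P(C|R3)·P(R3)
      = 0.185·0.311 + 0.158·0.126 + 0.0615·0.563
      = 0.057535 + 0.019908 + 0.0346245 = 0.1120675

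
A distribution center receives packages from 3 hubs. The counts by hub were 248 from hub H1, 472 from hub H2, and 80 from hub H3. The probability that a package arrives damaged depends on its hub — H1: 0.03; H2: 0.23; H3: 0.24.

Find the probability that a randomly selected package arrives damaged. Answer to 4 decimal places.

0.1690

Total: 248 + 472 + 80 = 800.
P(H1) = 248/800 = 0.31. P(H2) = 472/800 = 0.59. P(H3) = 80/800 = 0.1.
Summing over the partition,
P(D) = P(D|H1)·P(H1) + P(D|H2)·P(H2) + P(D|H3)·P(H3)
      = 0.03·0.31 + 0.23·0.59 + 0.24·0.1
      = 0.0093 + 0.1357 + 0.024 = 0.169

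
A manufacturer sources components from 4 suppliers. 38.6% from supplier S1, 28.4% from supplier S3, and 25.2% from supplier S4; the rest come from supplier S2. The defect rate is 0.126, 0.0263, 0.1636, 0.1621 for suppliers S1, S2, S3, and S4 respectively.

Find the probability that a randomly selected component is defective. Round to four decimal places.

0.1380

P(S2) = 1 − (0.386 + 0.284 + 0.252) = 0.078.
P(D) = P(D|S1)·P(S1) + P(D|S2)·P(S2) + P(D|S3)·P(S3) + P(D|S4)·P(S4)
      = 0.126·0.386 + 0.0263·0.078 + 0.1636·0.284 + 0.1621·0.252
      = 0.048636 + 0.0020514 + 0.0464624 + 0.0408492 = 0.137999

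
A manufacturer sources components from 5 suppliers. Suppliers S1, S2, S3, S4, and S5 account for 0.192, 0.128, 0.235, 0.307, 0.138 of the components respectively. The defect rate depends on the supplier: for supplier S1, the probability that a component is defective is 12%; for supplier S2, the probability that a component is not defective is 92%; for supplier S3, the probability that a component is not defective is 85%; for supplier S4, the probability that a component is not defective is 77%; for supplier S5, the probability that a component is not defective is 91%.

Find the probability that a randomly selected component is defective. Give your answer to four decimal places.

P(D|S2) = 1 − 0.92 = 0.08.
P(D|S3) = 1 − 0.85 = 0.15.
P(D|S4) = 1 − 0.77 = 0.23.
P(D|S5) = 1 − 0.91 = 0.09.
Summing over the partition,
P(D) = P(D|S1)·P(S1) + P(D|S2)·P(S2) + P(D|S3)·P(S3) + P(D|S4)·P(S4) + P(D|S5)·P(S5)
      = 0.12·0.192 + 0.08·0.128 + 0.15·0.235 + 0.23·0.307 + 0.09·0.138
      = 0.02304 + 0.01024 + 0.03525 + 0.07061 + 0.01242 = 0.15156

P(D) ≈ 0.1516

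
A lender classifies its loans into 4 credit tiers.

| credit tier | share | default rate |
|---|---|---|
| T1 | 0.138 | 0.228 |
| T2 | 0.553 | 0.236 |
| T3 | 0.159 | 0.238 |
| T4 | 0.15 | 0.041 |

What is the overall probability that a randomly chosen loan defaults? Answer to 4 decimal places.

P(D) = P(D|T1)·P(T1) + P(D|T2)·P(T2) + P(D|T3)·P(T3) + P(D|T4)·P(T4)
      = 0.228·0.138 + 0.236·0.553 + 0.238·0.159 + 0.041·0.15
      = 0.031464 + 0.130508 + 0.037842 + 0.00615 = 0.205964

0.2060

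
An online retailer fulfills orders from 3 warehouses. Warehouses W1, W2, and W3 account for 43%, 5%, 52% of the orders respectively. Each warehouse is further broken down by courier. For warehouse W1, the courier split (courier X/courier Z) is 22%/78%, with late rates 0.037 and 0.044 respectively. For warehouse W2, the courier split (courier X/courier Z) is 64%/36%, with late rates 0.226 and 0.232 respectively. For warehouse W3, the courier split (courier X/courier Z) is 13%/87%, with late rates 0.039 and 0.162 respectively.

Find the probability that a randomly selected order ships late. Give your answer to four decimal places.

P(L) ≈ 0.1056

P(L|W1) = 0.22·0.037 + 0.78·0.044 = 0.00814 + 0.03432 = 0.04246
P(L|W2) = 0.64·0.226 + 0.36·0.232 = 0.14464 + 0.08352 = 0.22816
P(L|W3) = 0.13·0.039 + 0.87·0.162 = 0.00507 + 0.14094 = 0.14601
By total probability over the outer partition,
P(L) = 0.43·0.04246 + 0.05·0.22816 + 0.52·0.14601
      = 0.0182578 + 0.011408 + 0.0759252 = 0.105591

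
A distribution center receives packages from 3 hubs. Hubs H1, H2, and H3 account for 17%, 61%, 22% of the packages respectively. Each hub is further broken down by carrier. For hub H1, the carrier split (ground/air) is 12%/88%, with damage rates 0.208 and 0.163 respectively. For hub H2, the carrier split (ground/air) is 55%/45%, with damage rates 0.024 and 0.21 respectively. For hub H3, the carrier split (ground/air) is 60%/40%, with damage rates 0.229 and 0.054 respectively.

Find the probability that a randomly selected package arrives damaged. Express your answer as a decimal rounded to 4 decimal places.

P(D|H1) = 0.12·0.208 + 0.88·0.163 = 0.02496 + 0.14344 = 0.1684
P(D|H2) = 0.55·0.024 + 0.45·0.21 = 0.0132 + 0.0945 = 0.1077
P(D|H3) = 0.6·0.229 + 0.4·0.054 = 0.1374 + 0.0216 = 0.159
Then overall,
P(D) = 0.17·0.1684 + 0.61·0.1077 + 0.22·0.159
      = 0.028628 + 0.065697 + 0.03498 = 0.129305

P(D) ≈ 0.1293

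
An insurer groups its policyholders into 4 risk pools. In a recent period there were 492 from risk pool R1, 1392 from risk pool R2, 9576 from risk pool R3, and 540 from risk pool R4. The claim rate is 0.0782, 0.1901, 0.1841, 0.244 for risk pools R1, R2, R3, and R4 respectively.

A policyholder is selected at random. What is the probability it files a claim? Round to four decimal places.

Total: 492 + 1392 + 9576 + 540 = 12000.
P(R1) = 492/12000 = 0.041. P(R2) = 1392/12000 = 0.116. P(R3) = 9576/12000 = 0.798. P(R4) = 540/12000 = 0.045.
By the law of total probability,
P(C) = P(C|R1)·P(R1) + P(C|R2)·P(R2) + P(C|R3)·P(R3) + P(C|R4)·P(R4)
      = 0.0782·0.041 + 0.1901·0.116 + 0.1841·0.798 + 0.244·0.045
      = 0.0032062 + 0.0220516 + 0.1469118 + 0.01098 = 0.1831496

P(C) ≈ 0.1831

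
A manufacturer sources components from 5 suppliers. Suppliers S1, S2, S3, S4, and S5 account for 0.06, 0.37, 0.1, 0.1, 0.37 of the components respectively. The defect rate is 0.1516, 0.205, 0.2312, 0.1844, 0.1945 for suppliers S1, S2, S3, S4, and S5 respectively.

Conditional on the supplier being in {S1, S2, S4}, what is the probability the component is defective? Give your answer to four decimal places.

Let S = {S1, S2, S4}.
P(S) = 0.06 + 0.37 + 0.1 = 0.53.
P(D ∩ S) = 0.1516·0.06 + 0.205·0.37 + 0.1844·0.1 = 0.009096 + 0.07585 + 0.01844 = 0.103386.
P(D | S) = 0.103386 / 0.53 = 0.195068…

P(D|S) ≈ 0.1951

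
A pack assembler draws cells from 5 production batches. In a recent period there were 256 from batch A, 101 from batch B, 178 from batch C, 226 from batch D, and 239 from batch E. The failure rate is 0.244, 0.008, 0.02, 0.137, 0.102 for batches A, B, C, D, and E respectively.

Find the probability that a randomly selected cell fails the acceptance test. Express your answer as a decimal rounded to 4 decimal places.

Total: 256 + 101 + 178 + 226 + 239 = 1000.
P(A) = 256/1000 = 0.256. P(B) = 101/1000 = 0.101. P(C) = 178/1000 = 0.178. P(D) = 226/1000 = 0.226. P(E) = 239/1000 = 0.239.
P(F) = P(F|A)·P(A) + P(F|B)·P(B) + P(F|C)·P(C) + P(F|D)·P(D) + P(F|E)·P(E)
      = 0.244·0.256 + 0.008·0.101 + 0.02·0.178 + 0.137·0.226 + 0.102·0.239
      = 0.062464 + 0.000808 + 0.00356 + 0.030962 + 0.024378 = 0.122172

0.1222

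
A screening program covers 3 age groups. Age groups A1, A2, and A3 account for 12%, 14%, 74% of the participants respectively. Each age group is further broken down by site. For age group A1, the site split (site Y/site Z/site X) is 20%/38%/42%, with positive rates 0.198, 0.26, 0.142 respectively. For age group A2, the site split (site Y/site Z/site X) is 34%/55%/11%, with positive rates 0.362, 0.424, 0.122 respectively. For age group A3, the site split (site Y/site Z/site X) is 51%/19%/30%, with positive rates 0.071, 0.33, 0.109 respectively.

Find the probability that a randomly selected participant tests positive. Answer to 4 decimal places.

0.1729

P(T|A1) = 0.2·0.198 + 0.38·0.26 + 0.42·0.142 = 0.0396 + 0.0988 + 0.05964 = 0.19804
P(T|A2) = 0.34·0.362 + 0.55·0.424 + 0.11·0.122 = 0.12308 + 0.2332 + 0.01342 = 0.3697
P(T|A3) = 0.51·0.071 + 0.19·0.33 + 0.3·0.109 = 0.03621 + 0.0627 + 0.0327 = 0.13161
By total probability over the outer partition,
P(T) = 0.12·0.19804 + 0.14·0.3697 + 0.74·0.13161
      = 0.0237648 + 0.051758 + 0.0973914 = 0.1729142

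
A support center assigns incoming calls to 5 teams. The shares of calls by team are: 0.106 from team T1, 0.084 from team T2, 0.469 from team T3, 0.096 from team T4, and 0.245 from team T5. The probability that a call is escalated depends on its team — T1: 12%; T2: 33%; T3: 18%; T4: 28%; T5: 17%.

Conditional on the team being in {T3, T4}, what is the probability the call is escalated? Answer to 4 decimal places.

Let S = {T3, T4}.
P(S) = 0.469 + 0.096 = 0.565.
P(E ∩ S) = 0.18·0.469 + 0.28·0.096 = 0.08442 + 0.02688 = 0.1113.
P(E | S) = 0.1113 / 0.565 = 0.196991…

P(E|S) ≈ 0.1970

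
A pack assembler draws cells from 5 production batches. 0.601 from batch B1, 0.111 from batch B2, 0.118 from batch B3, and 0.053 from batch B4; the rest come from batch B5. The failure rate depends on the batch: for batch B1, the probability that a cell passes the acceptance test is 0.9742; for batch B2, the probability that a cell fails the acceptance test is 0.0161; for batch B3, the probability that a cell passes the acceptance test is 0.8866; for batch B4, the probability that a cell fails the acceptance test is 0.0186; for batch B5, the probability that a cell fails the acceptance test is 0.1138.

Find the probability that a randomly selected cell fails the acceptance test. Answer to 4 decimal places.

P(B5) = 1 − (0.601 + 0.111 + 0.118 + 0.053) = 0.117.
P(F|B1) = 1 − 0.9742 = 0.0258.
P(F|B3) = 1 − 0.8866 = 0.1134.
P(F) = P(F|B1)·P(B1) + P(F|B2)·P(B2) + P(F|B3)·P(B3) + P(F|B4)·P(B4) + P(F|B5)·P(B5)
      = 0.0258·0.601 + 0.0161·0.111 + 0.1134·0.118 + 0.0186·0.053 + 0.1138·0.117
      = 0.0155058 + 0.0017871 + 0.0133812 + 0.0009858 + 0.0133146 = 0.0449745

0.0450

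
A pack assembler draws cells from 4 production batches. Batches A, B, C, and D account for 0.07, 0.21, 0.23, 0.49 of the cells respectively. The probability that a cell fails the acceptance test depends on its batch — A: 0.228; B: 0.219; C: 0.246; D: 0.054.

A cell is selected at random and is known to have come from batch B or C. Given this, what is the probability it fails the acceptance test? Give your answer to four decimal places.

Let S = {B, C}.
P(S) = 0.21 + 0.23 = 0.44.
P(F ∩ S) = 0.219·0.21 + 0.246·0.23 = 0.04599 + 0.05658 = 0.10257.
P(F | S) = 0.10257 / 0.44 = 0.233114…

P(F|S) ≈ 0.2331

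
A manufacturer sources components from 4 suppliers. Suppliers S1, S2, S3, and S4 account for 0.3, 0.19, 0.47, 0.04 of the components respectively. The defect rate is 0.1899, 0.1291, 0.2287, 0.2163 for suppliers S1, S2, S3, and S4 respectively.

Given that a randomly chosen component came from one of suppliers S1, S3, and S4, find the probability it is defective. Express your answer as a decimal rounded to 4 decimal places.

Let S = {S1, S3, S4}.
P(S) = 0.3 + 0.47 + 0.04 = 0.81.
P(D ∩ S) = 0.1899·0.3 + 0.2287·0.47 + 0.2163·0.04 = 0.05697 + 0.107489 + 0.008652 = 0.173111.
P(D | S) = 0.173111 / 0.81 = 0.213717…

P(D|S) ≈ 0.2137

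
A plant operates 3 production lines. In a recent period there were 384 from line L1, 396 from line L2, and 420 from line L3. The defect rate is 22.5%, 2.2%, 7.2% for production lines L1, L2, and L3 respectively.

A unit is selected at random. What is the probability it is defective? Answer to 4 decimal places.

P(D) ≈ 0.1045

Total: 384 + 396 + 420 = 1200.
P(L1) = 384/1200 = 0.32. P(L2) = 396/1200 = 0.33. P(L3) = 420/1200 = 0.35.
P(D) = P(D|L1)·P(L1) + P(D|L2)·P(L2) + P(D|L3)·P(L3)
      = 0.225·0.32 + 0.022·0.33 + 0.072·0.35
      = 0.072 + 0.00726 + 0.0252 = 0.10446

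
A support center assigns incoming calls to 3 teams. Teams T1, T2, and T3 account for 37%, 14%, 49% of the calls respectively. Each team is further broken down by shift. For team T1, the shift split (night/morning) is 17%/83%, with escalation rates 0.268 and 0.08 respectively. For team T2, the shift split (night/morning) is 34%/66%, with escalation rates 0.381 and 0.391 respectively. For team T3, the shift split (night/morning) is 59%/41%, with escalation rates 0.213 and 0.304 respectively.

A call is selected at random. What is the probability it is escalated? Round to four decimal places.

P(E) ≈ 0.2183

P(E|T1) = 0.17·0.268 + 0.83·0.08 = 0.04556 + 0.0664 = 0.11196
P(E|T2) = 0.34·0.381 + 0.66·0.391 = 0.12954 + 0.25806 = 0.3876
P(E|T3) = 0.59·0.213 + 0.41·0.304 = 0.12567 + 0.12464 = 0.25031
Then overall,
P(E) = 0.37·0.11196 + 0.14·0.3876 + 0.49·0.25031
      = 0.0414252 + 0.054264 + 0.1226519 = 0.2183411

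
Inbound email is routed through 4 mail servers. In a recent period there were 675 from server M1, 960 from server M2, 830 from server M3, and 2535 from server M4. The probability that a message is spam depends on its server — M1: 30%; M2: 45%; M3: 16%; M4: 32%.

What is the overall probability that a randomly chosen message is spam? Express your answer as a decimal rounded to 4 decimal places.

0.3157

Total: 675 + 960 + 830 + 2535 = 5000.
P(M1) = 675/5000 = 0.135. P(M2) = 960/5000 = 0.192. P(M3) = 830/5000 = 0.166. P(M4) = 2535/5000 = 0.507.
Using total probability over the partition,
P(S) = P(S|M1)·P(M1) + P(S|M2)·P(M2) + P(S|M3)·P(M3) + P(S|M4)·P(M4)
      = 0.3·0.135 + 0.45·0.192 + 0.16·0.166 + 0.32·0.507
      = 0.0405 + 0.0864 + 0.02656 + 0.16224 = 0.3157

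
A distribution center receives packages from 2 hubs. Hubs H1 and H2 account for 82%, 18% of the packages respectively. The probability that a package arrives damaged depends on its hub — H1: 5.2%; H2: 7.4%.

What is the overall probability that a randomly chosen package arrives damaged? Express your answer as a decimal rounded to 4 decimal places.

P(D) ≈ 0.0560

P(D) = P(D|H1)·P(H1) + P(D|H2)·P(H2)
      = 0.052·0.82 + 0.074·0.18
      = 0.04264 + 0.01332 = 0.05596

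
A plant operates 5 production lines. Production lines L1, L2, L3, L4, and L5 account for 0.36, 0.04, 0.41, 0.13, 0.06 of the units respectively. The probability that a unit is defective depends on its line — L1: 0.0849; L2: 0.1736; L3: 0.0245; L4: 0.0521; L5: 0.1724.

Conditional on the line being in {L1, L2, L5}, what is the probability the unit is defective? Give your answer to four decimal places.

Let S = {L1, L2, L5}.
P(S) = 0.36 + 0.04 + 0.06 = 0.46.
P(D ∩ S) = 0.0849·0.36 + 0.1736·0.04 + 0.1724·0.06 = 0.030564 + 0.006944 + 0.010344 = 0.047852.
P(D | S) = 0.047852 / 0.46 = 0.104026…

P(D|S) ≈ 0.1040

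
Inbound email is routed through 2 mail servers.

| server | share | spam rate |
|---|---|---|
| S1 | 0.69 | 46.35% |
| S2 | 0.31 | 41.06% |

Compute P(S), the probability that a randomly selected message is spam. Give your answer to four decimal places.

P(S) ≈ 0.4471

Summing over the partition,
P(S) = P(S|S1)·P(S1) + P(S|S2)·P(S2)
      = 0.4635·0.69 + 0.4106·0.31
      = 0.319815 + 0.127286 = 0.447101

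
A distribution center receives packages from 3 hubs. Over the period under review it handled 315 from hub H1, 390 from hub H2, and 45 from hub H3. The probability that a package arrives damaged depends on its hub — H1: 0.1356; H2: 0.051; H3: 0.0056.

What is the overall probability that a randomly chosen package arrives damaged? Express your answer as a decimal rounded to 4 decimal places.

P(D) ≈ 0.0838

Total: 315 + 390 + 45 = 750.
P(H1) = 315/750 = 0.42. P(H2) = 390/750 = 0.52. P(H3) = 45/750 = 0.06.
Summing over the partition,
P(D) = P(D|H1)·P(H1) + P(D|H2)·P(H2) + P(D|H3)·P(H3)
      = 0.1356·0.42 + 0.051·0.52 + 0.0056·0.06
      = 0.056952 + 0.02652 + 0.000336 = 0.083808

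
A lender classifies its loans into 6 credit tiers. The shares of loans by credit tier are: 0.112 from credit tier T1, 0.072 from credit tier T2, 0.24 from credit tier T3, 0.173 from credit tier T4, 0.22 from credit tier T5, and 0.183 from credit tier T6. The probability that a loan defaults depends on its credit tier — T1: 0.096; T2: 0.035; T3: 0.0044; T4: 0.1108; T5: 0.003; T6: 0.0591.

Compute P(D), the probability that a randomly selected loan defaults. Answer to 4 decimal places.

P(D) = P(D|T1)·P(T1) + P(D|T2)·P(T2) + P(D|T3)·P(T3) + P(D|T4)·P(T4) + P(D|T5)·P(T5) + P(D|T6)·P(T6)
      = 0.096·0.112 + 0.035·0.072 + 0.0044·0.24 + 0.1108·0.173 + 0.003·0.22 + 0.0591·0.183
      = 0.010752 + 0.00252 + 0.001056 + 0.0191684 + 0.00066 + 0.0108153 = 0.0449717

P(D) ≈ 0.0450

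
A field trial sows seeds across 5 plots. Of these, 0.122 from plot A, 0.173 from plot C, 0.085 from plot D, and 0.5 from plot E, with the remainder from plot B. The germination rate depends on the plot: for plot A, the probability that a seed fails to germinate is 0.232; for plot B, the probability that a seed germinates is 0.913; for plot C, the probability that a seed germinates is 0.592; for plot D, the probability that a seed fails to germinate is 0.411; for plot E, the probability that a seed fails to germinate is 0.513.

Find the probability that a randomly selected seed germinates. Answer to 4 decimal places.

P(B) = 1 − (0.122 + 0.173 + 0.085 + 0.5) = 0.12.
P(G|A) = 1 − 0.232 = 0.768.
P(G|D) = 1 − 0.411 = 0.589.
P(G|E) = 1 − 0.513 = 0.487.
P(G) = P(G|A)·P(A) + P(G|B)·P(B) + P(G|C)·P(C) + P(G|D)·P(D) + P(G|E)·P(E)
      = 0.768·0.122 + 0.913·0.12 + 0.592·0.173 + 0.589·0.085 + 0.487·0.5
      = 0.093696 + 0.10956 + 0.102416 + 0.050065 + 0.2435 = 0.599237

0.5992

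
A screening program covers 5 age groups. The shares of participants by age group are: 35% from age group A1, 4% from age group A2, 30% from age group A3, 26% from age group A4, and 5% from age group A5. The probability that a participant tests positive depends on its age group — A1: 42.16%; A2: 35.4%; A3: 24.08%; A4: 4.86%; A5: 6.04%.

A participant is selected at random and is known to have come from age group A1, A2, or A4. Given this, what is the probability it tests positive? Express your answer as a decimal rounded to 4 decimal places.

0.2682

Let S = {A1, A2, A4}.
P(S) = 0.35 + 0.04 + 0.26 = 0.65.
P(T ∩ S) = 0.4216·0.35 + 0.354·0.04 + 0.0486·0.26 = 0.14756 + 0.01416 + 0.012636 = 0.174356.
P(T | S) = 0.174356 / 0.65 = 0.268240…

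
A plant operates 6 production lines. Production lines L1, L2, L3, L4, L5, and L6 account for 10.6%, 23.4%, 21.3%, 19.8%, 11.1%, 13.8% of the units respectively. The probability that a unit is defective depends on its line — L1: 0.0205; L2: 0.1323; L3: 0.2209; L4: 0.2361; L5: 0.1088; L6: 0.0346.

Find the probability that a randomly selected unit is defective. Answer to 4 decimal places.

0.1438

P(D) = P(D|L1)·P(L1) + P(D|L2)·P(L2) + P(D|L3)·P(L3) + P(D|L4)·P(L4) + P(D|L5)·P(L5) + P(D|L6)·P(L6)
      = 0.0205·0.106 + 0.1323·0.234 + 0.2209·0.213 + 0.2361·0.198 + 0.1088·0.111 + 0.0346·0.138
      = 0.002173 + 0.0309582 + 0.0470517 + 0.0467478 + 0.0120768 + 0.0047748 = 0.1437823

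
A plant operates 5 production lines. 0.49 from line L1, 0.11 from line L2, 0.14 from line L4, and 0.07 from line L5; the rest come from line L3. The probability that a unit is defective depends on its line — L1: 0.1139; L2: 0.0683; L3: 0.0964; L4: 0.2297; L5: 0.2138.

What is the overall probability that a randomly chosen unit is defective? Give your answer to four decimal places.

0.1288

P(L3) = 1 − (0.49 + 0.11 + 0.14 + 0.07) = 0.19.
P(D) = P(D|L1)·P(L1) + P(D|L2)·P(L2) + P(D|L3)·P(L3) + P(D|L4)·P(L4) + P(D|L5)·P(L5)
      = 0.1139·0.49 + 0.0683·0.11 + 0.0964·0.19 + 0.2297·0.14 + 0.2138·0.07
      = 0.055811 + 0.007513 + 0.018316 + 0.032158 + 0.014966 = 0.128764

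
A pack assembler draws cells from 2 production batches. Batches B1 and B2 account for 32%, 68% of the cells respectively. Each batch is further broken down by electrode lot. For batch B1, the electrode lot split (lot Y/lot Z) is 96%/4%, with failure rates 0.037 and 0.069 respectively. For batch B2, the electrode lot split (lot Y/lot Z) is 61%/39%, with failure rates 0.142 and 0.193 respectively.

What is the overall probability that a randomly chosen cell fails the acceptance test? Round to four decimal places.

P(F) ≈ 0.1223

P(F|B1) = 0.96·0.037 + 0.04·0.069 = 0.03552 + 0.00276 = 0.03828
P(F|B2) = 0.61·0.142 + 0.39·0.193 = 0.08662 + 0.07527 = 0.16189
By total probability over the outer partition,
P(F) = 0.32·0.03828 + 0.68·0.16189
      = 0.0122496 + 0.1100852 = 0.1223348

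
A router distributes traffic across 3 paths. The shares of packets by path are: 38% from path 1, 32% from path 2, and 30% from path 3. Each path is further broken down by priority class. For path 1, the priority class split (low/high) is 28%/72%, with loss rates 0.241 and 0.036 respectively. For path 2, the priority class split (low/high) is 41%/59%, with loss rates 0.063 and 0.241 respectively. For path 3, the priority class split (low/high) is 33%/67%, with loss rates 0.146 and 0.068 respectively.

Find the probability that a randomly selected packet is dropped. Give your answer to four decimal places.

0.1174

P(L|1) = 0.28·0.241 + 0.72·0.036 = 0.06748 + 0.02592 = 0.0934
P(L|2) = 0.41·0.063 + 0.59·0.241 = 0.02583 + 0.14219 = 0.16802
P(L|3) = 0.33·0.146 + 0.67·0.068 = 0.04818 + 0.04556 = 0.09374
Then overall,
P(L) = 0.38·0.0934 + 0.32·0.16802 + 0.3·0.09374
      = 0.035492 + 0.0537664 + 0.028122 = 0.1173804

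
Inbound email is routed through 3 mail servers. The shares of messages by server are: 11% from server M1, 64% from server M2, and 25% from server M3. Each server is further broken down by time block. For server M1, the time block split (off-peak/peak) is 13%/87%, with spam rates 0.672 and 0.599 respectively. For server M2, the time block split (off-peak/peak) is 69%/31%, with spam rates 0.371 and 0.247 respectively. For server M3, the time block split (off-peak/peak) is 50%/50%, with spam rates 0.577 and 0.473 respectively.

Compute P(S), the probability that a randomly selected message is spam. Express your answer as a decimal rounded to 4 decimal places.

P(S|M1) = 0.13·0.672 + 0.87·0.599 = 0.08736 + 0.52113 = 0.60849
P(S|M2) = 0.69·0.371 + 0.31·0.247 = 0.25599 + 0.07657 = 0.33256
P(S|M3) = 0.5·0.577 + 0.5·0.473 = 0.2885 + 0.2365 = 0.525
Then overall,
P(S) = 0.11·0.60849 + 0.64·0.33256 + 0.25·0.525
      = 0.0669339 + 0.2128384 + 0.13125 = 0.4110223

P(S) ≈ 0.4110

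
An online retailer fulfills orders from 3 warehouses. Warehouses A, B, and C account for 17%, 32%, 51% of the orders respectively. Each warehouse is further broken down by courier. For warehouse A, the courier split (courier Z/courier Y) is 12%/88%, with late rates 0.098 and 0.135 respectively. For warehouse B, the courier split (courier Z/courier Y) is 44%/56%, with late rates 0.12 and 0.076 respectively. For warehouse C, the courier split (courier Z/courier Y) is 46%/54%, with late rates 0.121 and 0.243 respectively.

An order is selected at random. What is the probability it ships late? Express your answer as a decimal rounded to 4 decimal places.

P(L|A) = 0.12·0.098 + 0.88·0.135 = 0.01176 + 0.1188 = 0.13056
P(L|B) = 0.44·0.12 + 0.56·0.076 = 0.0528 + 0.04256 = 0.09536
P(L|C) = 0.46·0.121 + 0.54·0.243 = 0.05566 + 0.13122 = 0.18688
By total probability over the outer partition,
P(L) = 0.17·0.13056 + 0.32·0.09536 + 0.51·0.18688
      = 0.0221952 + 0.0305152 + 0.0953088 = 0.1480192

0.1480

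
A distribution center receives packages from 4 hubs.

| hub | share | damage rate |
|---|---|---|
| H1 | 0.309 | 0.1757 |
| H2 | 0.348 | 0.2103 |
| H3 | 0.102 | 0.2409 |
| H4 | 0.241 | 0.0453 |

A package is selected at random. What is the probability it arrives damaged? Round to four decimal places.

0.1630

Using total probability over the partition,
P(D) = P(D|H1)·P(H1) + P(D|H2)·P(H2) + P(D|H3)·P(H3) + P(D|H4)·P(H4)
      = 0.1757·0.309 + 0.2103·0.348 + 0.2409·0.102 + 0.0453·0.241
      = 0.0542913 + 0.0731844 + 0.0245718 + 0.0109173 = 0.1629648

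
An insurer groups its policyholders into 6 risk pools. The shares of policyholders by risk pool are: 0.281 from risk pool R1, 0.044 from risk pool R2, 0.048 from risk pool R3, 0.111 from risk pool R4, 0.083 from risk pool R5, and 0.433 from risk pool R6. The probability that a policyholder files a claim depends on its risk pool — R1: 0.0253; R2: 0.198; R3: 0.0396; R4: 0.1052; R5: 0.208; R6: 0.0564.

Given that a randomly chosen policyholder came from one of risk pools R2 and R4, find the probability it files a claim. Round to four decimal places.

0.1315

Let S = {R2, R4}.
P(S) = 0.044 + 0.111 = 0.155.
P(C ∩ S) = 0.198·0.044 + 0.1052·0.111 = 0.008712 + 0.0116772 = 0.0203892.
P(C | S) = 0.0203892 / 0.155 = 0.131543…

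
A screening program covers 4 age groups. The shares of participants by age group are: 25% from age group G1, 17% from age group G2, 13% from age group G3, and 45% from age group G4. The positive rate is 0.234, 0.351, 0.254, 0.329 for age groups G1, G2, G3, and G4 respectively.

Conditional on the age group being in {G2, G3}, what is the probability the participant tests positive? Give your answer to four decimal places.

Let S = {G2, G3}.
P(S) = 0.17 + 0.13 = 0.3.
P(T ∩ S) = 0.351·0.17 + 0.254·0.13 = 0.05967 + 0.03302 = 0.09269.
P(T | S) = 0.09269 / 0.3 = 0.308967…

0.3090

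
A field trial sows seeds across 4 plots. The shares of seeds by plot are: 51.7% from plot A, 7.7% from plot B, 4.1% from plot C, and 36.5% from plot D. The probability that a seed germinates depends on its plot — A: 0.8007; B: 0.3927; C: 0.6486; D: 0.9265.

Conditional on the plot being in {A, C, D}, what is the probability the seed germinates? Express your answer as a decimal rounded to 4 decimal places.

P(G|S) ≈ 0.8437

Let S = {A, C, D}.
P(S) = 0.517 + 0.041 + 0.365 = 0.923.
P(G ∩ S) = 0.8007·0.517 + 0.6486·0.041 + 0.9265·0.365 = 0.4139619 + 0.0265926 + 0.3381725 = 0.778727.
P(G | S) = 0.778727 / 0.923 = 0.843691…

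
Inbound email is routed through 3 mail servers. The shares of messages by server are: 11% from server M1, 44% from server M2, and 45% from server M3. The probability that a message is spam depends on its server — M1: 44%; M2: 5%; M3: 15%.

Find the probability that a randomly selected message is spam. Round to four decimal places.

Summing over the partition,
P(S) = P(S|M1)·P(M1) + P(S|M2)·P(M2) + P(S|M3)·P(M3)
      = 0.44·0.11 + 0.05·0.44 + 0.15·0.45
      = 0.0484 + 0.022 + 0.0675 = 0.1379

0.1379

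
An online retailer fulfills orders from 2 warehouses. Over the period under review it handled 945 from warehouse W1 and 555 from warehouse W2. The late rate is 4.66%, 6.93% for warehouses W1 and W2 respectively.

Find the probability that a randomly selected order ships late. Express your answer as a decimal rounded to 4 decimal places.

Total: 945 + 555 = 1500.
P(W1) = 945/1500 = 0.63. P(W2) = 555/1500 = 0.37.
P(L) = P(L|W1)·P(W1) + P(L|W2)·P(W2)
      = 0.0466·0.63 + 0.0693·0.37
      = 0.029358 + 0.025641 = 0.054999

P(L) ≈ 0.0550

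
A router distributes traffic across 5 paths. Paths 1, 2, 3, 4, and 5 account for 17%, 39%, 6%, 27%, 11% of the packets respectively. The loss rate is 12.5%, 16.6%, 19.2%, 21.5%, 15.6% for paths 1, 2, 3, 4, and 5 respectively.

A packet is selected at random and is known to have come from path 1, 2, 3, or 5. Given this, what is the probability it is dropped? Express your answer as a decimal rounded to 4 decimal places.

P(L|S) ≈ 0.1571

Let S = {1, 2, 3, 5}.
P(S) = 0.17 + 0.39 + 0.06 + 0.11 = 0.73.
P(L ∩ S) = 0.125·0.17 + 0.166·0.39 + 0.192·0.06 + 0.156·0.11 = 0.02125 + 0.06474 + 0.01152 + 0.01716 = 0.11467.
P(L | S) = 0.11467 / 0.73 = 0.157082…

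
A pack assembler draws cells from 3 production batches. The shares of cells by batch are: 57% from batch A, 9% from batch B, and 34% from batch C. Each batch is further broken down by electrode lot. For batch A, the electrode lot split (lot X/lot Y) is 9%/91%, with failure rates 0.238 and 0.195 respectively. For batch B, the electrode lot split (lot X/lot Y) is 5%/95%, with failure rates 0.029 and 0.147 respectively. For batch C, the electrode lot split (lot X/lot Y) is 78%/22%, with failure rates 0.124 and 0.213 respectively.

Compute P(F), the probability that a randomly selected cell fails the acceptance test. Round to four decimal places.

P(F|A) = 0.09·0.238 + 0.91·0.195 = 0.02142 + 0.17745 = 0.19887
P(F|B) = 0.05·0.029 + 0.95·0.147 = 0.00145 + 0.13965 = 0.1411
P(F|C) = 0.78·0.124 + 0.22·0.213 = 0.09672 + 0.04686 = 0.14358
By total probability over the outer partition,
P(F) = 0.57·0.19887 + 0.09·0.1411 + 0.34·0.14358
      = 0.1133559 + 0.012699 + 0.0488172 = 0.1748721

P(F) ≈ 0.1749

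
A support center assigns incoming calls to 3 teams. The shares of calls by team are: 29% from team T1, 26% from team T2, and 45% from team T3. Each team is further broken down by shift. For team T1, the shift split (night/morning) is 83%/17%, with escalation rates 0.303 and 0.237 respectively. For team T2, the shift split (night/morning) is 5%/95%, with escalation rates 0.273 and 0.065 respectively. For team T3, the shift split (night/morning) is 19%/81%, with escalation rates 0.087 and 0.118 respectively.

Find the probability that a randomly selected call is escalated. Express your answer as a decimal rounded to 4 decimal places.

P(E|T1) = 0.83·0.303 + 0.17·0.237 = 0.25149 + 0.04029 = 0.29178
P(E|T2) = 0.05·0.273 + 0.95·0.065 = 0.01365 + 0.06175 = 0.0754
P(E|T3) = 0.19·0.087 + 0.81·0.118 = 0.01653 + 0.09558 = 0.11211
Then overall,
P(E) = 0.29·0.29178 + 0.26·0.0754 + 0.45·0.11211
      = 0.0846162 + 0.019604 + 0.0504495 = 0.1546697

0.1547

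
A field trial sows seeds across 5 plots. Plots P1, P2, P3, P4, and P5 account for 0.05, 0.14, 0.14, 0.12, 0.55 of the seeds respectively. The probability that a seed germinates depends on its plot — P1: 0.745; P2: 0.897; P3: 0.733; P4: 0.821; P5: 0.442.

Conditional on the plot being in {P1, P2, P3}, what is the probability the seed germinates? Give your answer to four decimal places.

Let S = {P1, P2, P3}.
P(S) = 0.05 + 0.14 + 0.14 = 0.33.
P(G ∩ S) = 0.745·0.05 + 0.897·0.14 + 0.733·0.14 = 0.03725 + 0.12558 + 0.10262 = 0.26545.
P(G | S) = 0.26545 / 0.33 = 0.804394…

0.8044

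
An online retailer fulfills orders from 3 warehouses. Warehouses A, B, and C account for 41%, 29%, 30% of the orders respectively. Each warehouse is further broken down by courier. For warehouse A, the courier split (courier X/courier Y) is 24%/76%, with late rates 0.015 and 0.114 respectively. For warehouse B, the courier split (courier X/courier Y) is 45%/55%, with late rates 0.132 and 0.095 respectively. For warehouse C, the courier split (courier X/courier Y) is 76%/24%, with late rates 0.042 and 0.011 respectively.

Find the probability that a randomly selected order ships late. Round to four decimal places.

P(L|A) = 0.24·0.015 + 0.76·0.114 = 0.0036 + 0.08664 = 0.09024
P(L|B) = 0.45·0.132 + 0.55·0.095 = 0.0594 + 0.05225 = 0.11165
P(L|C) = 0.76·0.042 + 0.24·0.011 = 0.03192 + 0.00264 = 0.03456
By total probability over the outer partition,
P(L) = 0.41·0.09024 + 0.29·0.11165 + 0.3·0.03456
      = 0.0369984 + 0.0323785 + 0.010368 = 0.0797449

P(L) ≈ 0.0797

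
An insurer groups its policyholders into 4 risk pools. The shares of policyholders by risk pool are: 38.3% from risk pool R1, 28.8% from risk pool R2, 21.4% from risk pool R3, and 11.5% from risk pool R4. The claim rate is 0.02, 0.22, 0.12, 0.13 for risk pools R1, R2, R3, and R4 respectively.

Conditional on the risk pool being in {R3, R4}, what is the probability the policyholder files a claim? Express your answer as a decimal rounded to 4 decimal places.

0.1235

Let S = {R3, R4}.
P(S) = 0.214 + 0.115 = 0.329.
P(C ∩ S) = 0.12·0.214 + 0.13·0.115 = 0.02568 + 0.01495 = 0.04063.
P(C | S) = 0.04063 / 0.329 = 0.123495…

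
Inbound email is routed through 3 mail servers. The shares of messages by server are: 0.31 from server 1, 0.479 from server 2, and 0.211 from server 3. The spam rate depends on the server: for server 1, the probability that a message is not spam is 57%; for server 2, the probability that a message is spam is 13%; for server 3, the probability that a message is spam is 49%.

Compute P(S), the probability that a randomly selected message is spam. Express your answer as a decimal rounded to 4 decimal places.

P(S|1) = 1 − 0.57 = 0.43.
P(S) = P(S|1)·P(1) + P(S|2)·P(2) + P(S|3)·P(3)
      = 0.43·0.31 + 0.13·0.479 + 0.49·0.211
      = 0.1333 + 0.06227 + 0.10339 = 0.29896

0.2990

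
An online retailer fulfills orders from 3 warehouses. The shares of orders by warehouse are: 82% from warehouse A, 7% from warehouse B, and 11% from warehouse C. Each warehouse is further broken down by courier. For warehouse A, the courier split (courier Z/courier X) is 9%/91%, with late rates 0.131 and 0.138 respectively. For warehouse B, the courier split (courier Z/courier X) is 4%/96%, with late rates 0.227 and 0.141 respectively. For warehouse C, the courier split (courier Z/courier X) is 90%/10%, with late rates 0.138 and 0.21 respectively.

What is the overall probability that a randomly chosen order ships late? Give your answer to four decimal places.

0.1387

P(L|A) = 0.09·0.131 + 0.91·0.138 = 0.01179 + 0.12558 = 0.13737
P(L|B) = 0.04·0.227 + 0.96·0.141 = 0.00908 + 0.13536 = 0.14444
P(L|C) = 0.9·0.138 + 0.1·0.21 = 0.1242 + 0.021 = 0.1452
By total probability over the outer partition,
P(L) = 0.82·0.13737 + 0.07·0.14444 + 0.11·0.1452
      = 0.1126434 + 0.0101108 + 0.015972 = 0.1387262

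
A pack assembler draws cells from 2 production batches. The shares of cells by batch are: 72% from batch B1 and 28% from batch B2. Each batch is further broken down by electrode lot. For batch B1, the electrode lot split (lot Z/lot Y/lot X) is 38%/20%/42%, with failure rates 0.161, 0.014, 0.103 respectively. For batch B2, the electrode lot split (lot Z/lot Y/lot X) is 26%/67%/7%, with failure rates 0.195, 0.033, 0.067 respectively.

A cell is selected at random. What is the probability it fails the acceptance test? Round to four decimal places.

P(F|B1) = 0.38·0.161 + 0.2·0.014 + 0.42·0.103 = 0.06118 + 0.0028 + 0.04326 = 0.10724
P(F|B2) = 0.26·0.195 + 0.67·0.033 + 0.07·0.067 = 0.0507 + 0.02211 + 0.00469 = 0.0775
Then overall,
P(F) = 0.72·0.10724 + 0.28·0.0775
      = 0.0772128 + 0.0217 = 0.0989128

0.0989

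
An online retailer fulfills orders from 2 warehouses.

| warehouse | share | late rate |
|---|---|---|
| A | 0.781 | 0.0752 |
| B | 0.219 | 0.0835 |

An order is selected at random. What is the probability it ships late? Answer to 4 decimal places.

P(L) = P(L|A)·P(A) + P(L|B)·P(B)
      = 0.0752·0.781 + 0.0835·0.219
      = 0.0587312 + 0.0182865 = 0.0770177

P(L) ≈ 0.0770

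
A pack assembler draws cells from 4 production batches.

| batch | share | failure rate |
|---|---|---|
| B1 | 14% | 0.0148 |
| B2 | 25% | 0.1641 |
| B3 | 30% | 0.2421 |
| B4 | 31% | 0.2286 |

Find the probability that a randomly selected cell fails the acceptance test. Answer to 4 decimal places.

0.1866

P(F) = P(F|B1)·P(B1) + P(F|B2)·P(B2) + P(F|B3)·P(B3) + P(F|B4)·P(B4)
      = 0.0148·0.14 + 0.1641·0.25 + 0.2421·0.3 + 0.2286·0.31
      = 0.002072 + 0.041025 + 0.07263 + 0.070866 = 0.186593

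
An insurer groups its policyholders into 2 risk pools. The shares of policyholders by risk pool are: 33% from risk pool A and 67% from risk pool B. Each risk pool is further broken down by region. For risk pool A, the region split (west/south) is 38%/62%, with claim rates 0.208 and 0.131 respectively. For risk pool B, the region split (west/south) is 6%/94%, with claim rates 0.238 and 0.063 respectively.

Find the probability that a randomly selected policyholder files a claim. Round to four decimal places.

P(C|A) = 0.38·0.208 + 0.62·0.131 = 0.07904 + 0.08122 = 0.16026
P(C|B) = 0.06·0.238 + 0.94·0.063 = 0.01428 + 0.05922 = 0.0735
Then overall,
P(C) = 0.33·0.16026 + 0.67·0.0735
      = 0.0528858 + 0.049245 = 0.1021308

0.1021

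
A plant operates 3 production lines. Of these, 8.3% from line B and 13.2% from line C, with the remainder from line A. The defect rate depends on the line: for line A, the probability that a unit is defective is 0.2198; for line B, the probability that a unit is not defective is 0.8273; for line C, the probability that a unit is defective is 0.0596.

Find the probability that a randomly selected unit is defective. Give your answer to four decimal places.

P(A) = 1 − (0.083 + 0.132) = 0.785.
P(D|B) = 1 − 0.8273 = 0.1727.
P(D) = P(D|A)·P(A) + P(D|B)·P(B) + P(D|C)·P(C)
      = 0.2198·0.785 + 0.1727·0.083 + 0.0596·0.132
      = 0.172543 + 0.0143341 + 0.0078672 = 0.1947443

P(D) ≈ 0.1947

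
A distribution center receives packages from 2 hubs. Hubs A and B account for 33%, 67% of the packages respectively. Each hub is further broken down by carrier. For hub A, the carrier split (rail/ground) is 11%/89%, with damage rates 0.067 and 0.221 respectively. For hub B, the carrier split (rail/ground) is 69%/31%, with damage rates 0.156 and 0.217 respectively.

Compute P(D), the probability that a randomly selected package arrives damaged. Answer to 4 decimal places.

P(D) ≈ 0.1845

P(D|A) = 0.11·0.067 + 0.89·0.221 = 0.00737 + 0.19669 = 0.20406
P(D|B) = 0.69·0.156 + 0.31·0.217 = 0.10764 + 0.06727 = 0.17491
Then overall,
P(D) = 0.33·0.20406 + 0.67·0.17491
      = 0.0673398 + 0.1171897 = 0.1845295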